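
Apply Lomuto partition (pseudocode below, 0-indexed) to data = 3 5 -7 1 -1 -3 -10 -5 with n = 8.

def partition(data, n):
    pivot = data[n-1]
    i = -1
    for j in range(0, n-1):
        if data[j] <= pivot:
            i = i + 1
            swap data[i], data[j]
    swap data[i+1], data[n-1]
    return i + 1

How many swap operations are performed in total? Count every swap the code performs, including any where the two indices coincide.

3

pivot=-5, i=-1
j=0: 3>-5, skip
j=1: 5>-5, skip
j=2: -7≤-5, i=0, swap(0,2) ⇒ -7 5 3 1 -1 -3 -10 -5
j=3: 1>-5, skip
j=4: -1>-5, skip
j=5: -3>-5, skip
j=6: -10≤-5, i=1, swap(1,6) ⇒ -7 -10 3 1 -1 -3 5 -5
swap(2,7) ⇒ -7 -10 -5 1 -1 -3 5 3; return 2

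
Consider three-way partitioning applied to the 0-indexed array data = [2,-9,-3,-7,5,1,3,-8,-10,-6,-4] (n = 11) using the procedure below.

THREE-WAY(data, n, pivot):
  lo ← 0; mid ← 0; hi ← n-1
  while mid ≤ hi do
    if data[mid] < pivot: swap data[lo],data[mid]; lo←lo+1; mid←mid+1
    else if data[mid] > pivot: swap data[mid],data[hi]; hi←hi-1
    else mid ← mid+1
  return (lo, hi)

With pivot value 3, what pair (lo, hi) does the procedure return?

(9, 9)

pivot = 3; lo=0, mid=0, hi=10
data[mid]=2<3: swap data[0],data[0]; lo=1,mid=1 → [2,-9,-3,-7,5,1,3,-8,-10,-6,-4]
data[mid]=-9<3: swap data[1],data[1]; lo=2,mid=2 → [2,-9,-3,-7,5,1,3,-8,-10,-6,-4]
data[mid]=-3<3: swap data[2],data[2]; lo=3,mid=3 → [2,-9,-3,-7,5,1,3,-8,-10,-6,-4]
data[mid]=-7<3: swap data[3],data[3]; lo=4,mid=4 → [2,-9,-3,-7,5,1,3,-8,-10,-6,-4]
data[mid]=5>3: swap data[4],data[10]; hi=9 → [2,-9,-3,-7,-4,1,3,-8,-10,-6,5]
data[mid]=-4<3: swap data[4],data[4]; lo=5,mid=5 → [2,-9,-3,-7,-4,1,3,-8,-10,-6,5]
data[mid]=1<3: swap data[5],data[5]; lo=6,mid=6 → [2,-9,-3,-7,-4,1,3,-8,-10,-6,5]
data[mid]=3=3: mid=7
data[mid]=-8<3: swap data[6],data[7]; lo=7,mid=8 → [2,-9,-3,-7,-4,1,-8,3,-10,-6,5]
data[mid]=-10<3: swap data[7],data[8]; lo=8,mid=9 → [2,-9,-3,-7,-4,1,-8,-10,3,-6,5]
data[mid]=-6<3: swap data[8],data[9]; lo=9,mid=10 → [2,-9,-3,-7,-4,1,-8,-10,-6,3,5]
end: lo=9, hi=9; data = [2,-9,-3,-7,-4,1,-8,-10,-6,3,5]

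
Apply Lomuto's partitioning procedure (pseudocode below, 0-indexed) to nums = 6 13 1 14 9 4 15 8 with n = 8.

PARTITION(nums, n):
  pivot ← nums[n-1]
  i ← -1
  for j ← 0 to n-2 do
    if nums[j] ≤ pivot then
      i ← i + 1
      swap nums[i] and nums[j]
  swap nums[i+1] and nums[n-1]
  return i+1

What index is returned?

3

pivot = nums[7] = 8; i = -1
j=0: nums[0]=6 ≤ 8 → i=0, swap nums[0],nums[0] (no change) → 6 13 1 14 9 4 15 8
j=1: nums[1]=13 > 8 → no swap
j=2: nums[2]=1 ≤ 8 → i=1, swap nums[1],nums[2] → 6 1 13 14 9 4 15 8
j=3: nums[3]=14 > 8 → no swap
j=4: nums[4]=9 > 8 → no swap
j=5: nums[5]=4 ≤ 8 → i=2, swap nums[2],nums[5] → 6 1 4 14 9 13 15 8
j=6: nums[6]=15 > 8 → no swap
final swap nums[3],nums[7] → 6 1 4 8 9 13 15 14; return 3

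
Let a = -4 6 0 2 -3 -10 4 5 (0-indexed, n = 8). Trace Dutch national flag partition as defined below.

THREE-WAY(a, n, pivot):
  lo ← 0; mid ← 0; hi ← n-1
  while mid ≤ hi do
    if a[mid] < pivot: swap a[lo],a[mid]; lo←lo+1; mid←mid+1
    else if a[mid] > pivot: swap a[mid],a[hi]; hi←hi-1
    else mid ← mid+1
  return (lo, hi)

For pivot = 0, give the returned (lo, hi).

(3, 3)

pivot = 0; lo=0, mid=0, hi=7
a[mid]=-4<0: swap a[0],a[0]; lo=1,mid=1 → -4 6 0 2 -3 -10 4 5
a[mid]=6>0: swap a[1],a[7]; hi=6 → -4 5 0 2 -3 -10 4 6
a[mid]=5>0: swap a[1],a[6]; hi=5 → -4 4 0 2 -3 -10 5 6
a[mid]=4>0: swap a[1],a[5]; hi=4 → -4 -10 0 2 -3 4 5 6
a[mid]=-10<0: swap a[1],a[1]; lo=2,mid=2 → -4 -10 0 2 -3 4 5 6
a[mid]=0=0: mid=3
a[mid]=2>0: swap a[3],a[4]; hi=3 → -4 -10 0 -3 2 4 5 6
a[mid]=-3<0: swap a[2],a[3]; lo=3,mid=4 → -4 -10 -3 0 2 4 5 6
end: lo=3, hi=3; a = -4 -10 -3 0 2 4 5 6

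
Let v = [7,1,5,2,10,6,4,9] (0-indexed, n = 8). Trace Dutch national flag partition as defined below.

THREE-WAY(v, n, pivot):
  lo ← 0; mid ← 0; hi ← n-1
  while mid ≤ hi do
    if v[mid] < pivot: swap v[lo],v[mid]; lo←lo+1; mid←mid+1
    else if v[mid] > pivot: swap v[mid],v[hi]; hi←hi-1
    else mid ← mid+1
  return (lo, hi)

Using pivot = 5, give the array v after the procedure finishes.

lo=0 mid=0 hi=7
7>5: swap(0,7), hi=6 ⇒ [9,1,5,2,10,6,4,7]
9>5: swap(0,6), hi=5 ⇒ [4,1,5,2,10,6,9,7]
4<5: swap(0,0), lo=1 mid=1 ⇒ [4,1,5,2,10,6,9,7]
1<5: swap(1,1), lo=2 mid=2 ⇒ [4,1,5,2,10,6,9,7]
5=5: mid=3
2<5: swap(2,3), lo=3 mid=4 ⇒ [4,1,2,5,10,6,9,7]
10>5: swap(4,5), hi=4 ⇒ [4,1,2,5,6,10,9,7]
6>5: swap(4,4), hi=3 ⇒ [4,1,2,5,6,10,9,7]
done. lo=3 hi=3; v=[4,1,2,5,6,10,9,7]

[4,1,2,5,6,10,9,7]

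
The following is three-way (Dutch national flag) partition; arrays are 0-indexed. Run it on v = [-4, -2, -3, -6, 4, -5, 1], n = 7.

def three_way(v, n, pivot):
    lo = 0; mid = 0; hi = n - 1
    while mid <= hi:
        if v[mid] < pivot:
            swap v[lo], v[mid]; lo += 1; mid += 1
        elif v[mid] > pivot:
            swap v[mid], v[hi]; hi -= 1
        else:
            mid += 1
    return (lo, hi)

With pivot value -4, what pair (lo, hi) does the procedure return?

lo=0 mid=0 hi=6
-4=-4: mid=1
-2>-4: swap(1,6), hi=5 ⇒ [-4, 1, -3, -6, 4, -5, -2]
1>-4: swap(1,5), hi=4 ⇒ [-4, -5, -3, -6, 4, 1, -2]
-5<-4: swap(0,1), lo=1 mid=2 ⇒ [-5, -4, -3, -6, 4, 1, -2]
-3>-4: swap(2,4), hi=3 ⇒ [-5, -4, 4, -6, -3, 1, -2]
4>-4: swap(2,3), hi=2 ⇒ [-5, -4, -6, 4, -3, 1, -2]
-6<-4: swap(1,2), lo=2 mid=3 ⇒ [-5, -6, -4, 4, -3, 1, -2]
done. lo=2 hi=2; v=[-5, -6, -4, 4, -3, 1, -2]

(2, 2)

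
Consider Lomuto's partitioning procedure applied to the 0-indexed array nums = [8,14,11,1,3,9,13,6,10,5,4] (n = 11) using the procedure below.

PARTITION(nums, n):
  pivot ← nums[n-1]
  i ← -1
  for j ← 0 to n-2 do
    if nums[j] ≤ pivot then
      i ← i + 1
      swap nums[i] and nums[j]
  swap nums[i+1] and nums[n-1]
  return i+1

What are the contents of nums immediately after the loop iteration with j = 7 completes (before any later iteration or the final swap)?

pivot=4, i=-1
j=0: 8>4, skip
j=1: 14>4, skip
j=2: 11>4, skip
j=3: 1≤4, i=0, swap(0,3) ⇒ [1,14,11,8,3,9,13,6,10,5,4]
j=4: 3≤4, i=1, swap(1,4) ⇒ [1,3,11,8,14,9,13,6,10,5,4]
j=5: 9>4, skip
j=6: 13>4, skip
j=7: 6>4, skip
(after j=7) nums = [1,3,11,8,14,9,13,6,10,5,4]

[1,3,11,8,14,9,13,6,10,5,4]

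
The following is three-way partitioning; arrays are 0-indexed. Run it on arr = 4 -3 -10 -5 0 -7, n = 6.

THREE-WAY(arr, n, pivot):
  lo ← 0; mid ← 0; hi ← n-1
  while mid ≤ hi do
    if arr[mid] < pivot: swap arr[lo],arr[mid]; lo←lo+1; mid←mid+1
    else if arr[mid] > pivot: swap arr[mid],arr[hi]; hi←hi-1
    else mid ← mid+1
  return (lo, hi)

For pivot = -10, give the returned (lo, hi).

(0, 0)

pivot = -10; lo=0, mid=0, hi=5
arr[mid]=4>-10: swap arr[0],arr[5]; hi=4 → -7 -3 -10 -5 0 4
arr[mid]=-7>-10: swap arr[0],arr[4]; hi=3 → 0 -3 -10 -5 -7 4
arr[mid]=0>-10: swap arr[0],arr[3]; hi=2 → -5 -3 -10 0 -7 4
arr[mid]=-5>-10: swap arr[0],arr[2]; hi=1 → -10 -3 -5 0 -7 4
arr[mid]=-10=-10: mid=1
arr[mid]=-3>-10: swap arr[1],arr[1]; hi=0 → -10 -3 -5 0 -7 4
end: lo=0, hi=0; arr = -10 -3 -5 0 -7 4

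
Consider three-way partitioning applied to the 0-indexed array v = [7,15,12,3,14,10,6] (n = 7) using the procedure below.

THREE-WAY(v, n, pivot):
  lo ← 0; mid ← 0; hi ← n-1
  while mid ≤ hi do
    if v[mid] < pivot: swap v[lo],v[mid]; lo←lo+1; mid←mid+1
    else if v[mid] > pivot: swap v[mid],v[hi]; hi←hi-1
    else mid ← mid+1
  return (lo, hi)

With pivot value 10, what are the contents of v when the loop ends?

pivot = 10; lo=0, mid=0, hi=6
v[mid]=7<10: swap v[0],v[0]; lo=1,mid=1 → [7,15,12,3,14,10,6]
v[mid]=15>10: swap v[1],v[6]; hi=5 → [7,6,12,3,14,10,15]
v[mid]=6<10: swap v[1],v[1]; lo=2,mid=2 → [7,6,12,3,14,10,15]
v[mid]=12>10: swap v[2],v[5]; hi=4 → [7,6,10,3,14,12,15]
v[mid]=10=10: mid=3
v[mid]=3<10: swap v[2],v[3]; lo=3,mid=4 → [7,6,3,10,14,12,15]
v[mid]=14>10: swap v[4],v[4]; hi=3 → [7,6,3,10,14,12,15]
end: lo=3, hi=3; v = [7,6,3,10,14,12,15]

[7,6,3,10,14,12,15]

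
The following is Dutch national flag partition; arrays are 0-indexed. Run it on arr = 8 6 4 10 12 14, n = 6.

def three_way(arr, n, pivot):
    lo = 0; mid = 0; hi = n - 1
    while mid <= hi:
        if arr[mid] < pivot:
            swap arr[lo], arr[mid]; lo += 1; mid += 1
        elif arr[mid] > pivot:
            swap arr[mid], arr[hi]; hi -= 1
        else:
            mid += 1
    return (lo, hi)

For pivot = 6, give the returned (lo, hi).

pivot = 6; lo=0, mid=0, hi=5
arr[mid]=8>6: swap arr[0],arr[5]; hi=4 → 14 6 4 10 12 8
arr[mid]=14>6: swap arr[0],arr[4]; hi=3 → 12 6 4 10 14 8
arr[mid]=12>6: swap arr[0],arr[3]; hi=2 → 10 6 4 12 14 8
arr[mid]=10>6: swap arr[0],arr[2]; hi=1 → 4 6 10 12 14 8
arr[mid]=4<6: swap arr[0],arr[0]; lo=1,mid=1 → 4 6 10 12 14 8
arr[mid]=6=6: mid=2
end: lo=1, hi=1; arr = 4 6 10 12 14 8

(1, 1)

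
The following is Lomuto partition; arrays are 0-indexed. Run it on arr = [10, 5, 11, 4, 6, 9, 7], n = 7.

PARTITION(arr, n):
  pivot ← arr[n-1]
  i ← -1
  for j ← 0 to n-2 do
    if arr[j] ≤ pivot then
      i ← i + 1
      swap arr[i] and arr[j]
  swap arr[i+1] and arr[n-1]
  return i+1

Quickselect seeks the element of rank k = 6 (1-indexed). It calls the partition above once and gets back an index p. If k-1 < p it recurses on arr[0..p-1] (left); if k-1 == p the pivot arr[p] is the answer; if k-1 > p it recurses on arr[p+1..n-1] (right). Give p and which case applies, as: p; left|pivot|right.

3; right

pivot = arr[6] = 7; i = -1
j=0: arr[0]=10 > 7 → no swap
j=1: arr[1]=5 ≤ 7 → i=0, swap arr[0],arr[1] → [5, 10, 11, 4, 6, 9, 7]
j=2: arr[2]=11 > 7 → no swap
j=3: arr[3]=4 ≤ 7 → i=1, swap arr[1],arr[3] → [5, 4, 11, 10, 6, 9, 7]
j=4: arr[4]=6 ≤ 7 → i=2, swap arr[2],arr[4] → [5, 4, 6, 10, 11, 9, 7]
j=5: arr[5]=9 > 7 → no swap
final swap arr[3],arr[6] → [5, 4, 6, 7, 11, 9, 10]; return 3
p = 3; k-1 = 5 > 3 ⇒ right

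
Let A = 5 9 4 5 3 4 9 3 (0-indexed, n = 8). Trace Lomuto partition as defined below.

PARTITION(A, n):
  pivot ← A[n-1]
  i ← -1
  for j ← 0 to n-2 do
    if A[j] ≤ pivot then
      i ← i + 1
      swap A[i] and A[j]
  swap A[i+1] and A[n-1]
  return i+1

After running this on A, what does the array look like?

pivot = A[7] = 3; i = -1
j=0: A[0]=5 > 3 → no swap
j=1: A[1]=9 > 3 → no swap
j=2: A[2]=4 > 3 → no swap
j=3: A[3]=5 > 3 → no swap
j=4: A[4]=3 ≤ 3 → i=0, swap A[0],A[4] → 3 9 4 5 5 4 9 3
j=5: A[5]=4 > 3 → no swap
j=6: A[6]=9 > 3 → no swap
final swap A[1],A[7] → 3 3 4 5 5 4 9 9; return 1

3 3 4 5 5 4 9 9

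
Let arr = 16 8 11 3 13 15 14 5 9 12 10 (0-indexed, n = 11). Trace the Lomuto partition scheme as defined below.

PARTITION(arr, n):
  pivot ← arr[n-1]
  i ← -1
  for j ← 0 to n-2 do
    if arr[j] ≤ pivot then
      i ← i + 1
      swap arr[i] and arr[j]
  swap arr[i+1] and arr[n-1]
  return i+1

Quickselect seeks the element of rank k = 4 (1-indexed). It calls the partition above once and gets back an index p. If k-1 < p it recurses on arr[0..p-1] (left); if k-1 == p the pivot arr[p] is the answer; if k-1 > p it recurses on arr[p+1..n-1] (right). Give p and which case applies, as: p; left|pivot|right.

pivot = arr[10] = 10; i = -1
j=0: arr[0]=16 > 10 → no swap
j=1: arr[1]=8 ≤ 10 → i=0, swap arr[0],arr[1] → 8 16 11 3 13 15 14 5 9 12 10
j=2: arr[2]=11 > 10 → no swap
j=3: arr[3]=3 ≤ 10 → i=1, swap arr[1],arr[3] → 8 3 11 16 13 15 14 5 9 12 10
j=4: arr[4]=13 > 10 → no swap
j=5: arr[5]=15 > 10 → no swap
j=6: arr[6]=14 > 10 → no swap
j=7: arr[7]=5 ≤ 10 → i=2, swap arr[2],arr[7] → 8 3 5 16 13 15 14 11 9 12 10
j=8: arr[8]=9 ≤ 10 → i=3, swap arr[3],arr[8] → 8 3 5 9 13 15 14 11 16 12 10
j=9: arr[9]=12 > 10 → no swap
final swap arr[4],arr[10] → 8 3 5 9 10 15 14 11 16 12 13; return 4
p = 4; k-1 = 3 < 4 ⇒ left

4; left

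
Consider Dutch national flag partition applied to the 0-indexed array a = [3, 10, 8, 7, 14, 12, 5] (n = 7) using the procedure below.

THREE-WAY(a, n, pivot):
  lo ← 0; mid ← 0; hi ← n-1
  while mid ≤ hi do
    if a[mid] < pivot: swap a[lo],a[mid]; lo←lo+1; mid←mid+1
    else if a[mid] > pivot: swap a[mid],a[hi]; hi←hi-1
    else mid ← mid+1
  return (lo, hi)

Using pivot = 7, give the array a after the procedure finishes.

lo=0 mid=0 hi=6
3<7: swap(0,0), lo=1 mid=1 ⇒ [3, 10, 8, 7, 14, 12, 5]
10>7: swap(1,6), hi=5 ⇒ [3, 5, 8, 7, 14, 12, 10]
5<7: swap(1,1), lo=2 mid=2 ⇒ [3, 5, 8, 7, 14, 12, 10]
8>7: swap(2,5), hi=4 ⇒ [3, 5, 12, 7, 14, 8, 10]
12>7: swap(2,4), hi=3 ⇒ [3, 5, 14, 7, 12, 8, 10]
14>7: swap(2,3), hi=2 ⇒ [3, 5, 7, 14, 12, 8, 10]
7=7: mid=3
done. lo=2 hi=2; a=[3, 5, 7, 14, 12, 8, 10]

[3, 5, 7, 14, 12, 8, 10]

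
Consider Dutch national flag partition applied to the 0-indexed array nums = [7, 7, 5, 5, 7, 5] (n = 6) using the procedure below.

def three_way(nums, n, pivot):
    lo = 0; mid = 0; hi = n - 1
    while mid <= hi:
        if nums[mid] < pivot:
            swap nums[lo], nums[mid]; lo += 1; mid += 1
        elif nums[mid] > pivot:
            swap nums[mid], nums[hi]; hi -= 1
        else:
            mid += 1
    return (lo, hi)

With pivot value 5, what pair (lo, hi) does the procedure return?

lo=0 mid=0 hi=5
7>5: swap(0,5), hi=4 ⇒ [5, 7, 5, 5, 7, 7]
5=5: mid=1
7>5: swap(1,4), hi=3 ⇒ [5, 7, 5, 5, 7, 7]
7>5: swap(1,3), hi=2 ⇒ [5, 5, 5, 7, 7, 7]
5=5: mid=2
5=5: mid=3
done. lo=0 hi=2; nums=[5, 5, 5, 7, 7, 7]

(0, 2)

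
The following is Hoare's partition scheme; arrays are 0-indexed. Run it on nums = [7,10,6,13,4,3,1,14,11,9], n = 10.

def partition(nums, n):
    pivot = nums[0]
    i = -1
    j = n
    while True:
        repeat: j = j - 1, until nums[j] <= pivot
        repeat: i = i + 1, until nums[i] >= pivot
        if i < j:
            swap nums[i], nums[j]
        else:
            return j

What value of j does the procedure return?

3

pivot = nums[0] = 7; i = -1, j = 10
j→6 (nums[6]=1≤7), i→0 (nums[0]=7≥7); i<j, swap → [1,10,6,13,4,3,7,14,11,9]
j→5 (nums[5]=3≤7), i→1 (nums[1]=10≥7); i<j, swap → [1,3,6,13,4,10,7,14,11,9]
j→4 (nums[4]=4≤7), i→3 (nums[3]=13≥7); i<j, swap → [1,3,6,4,13,10,7,14,11,9]
j→3, i→4; i≥j, return j=3. nums = [1,3,6,4,13,10,7,14,11,9]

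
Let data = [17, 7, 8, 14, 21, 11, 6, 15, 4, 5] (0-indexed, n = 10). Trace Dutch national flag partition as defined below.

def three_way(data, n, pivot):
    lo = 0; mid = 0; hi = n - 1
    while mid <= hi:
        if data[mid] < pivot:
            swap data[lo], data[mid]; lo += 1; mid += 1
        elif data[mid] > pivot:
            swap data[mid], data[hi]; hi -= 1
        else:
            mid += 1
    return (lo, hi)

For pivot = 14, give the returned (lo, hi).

(6, 6)

lo=0 mid=0 hi=9
17>14: swap(0,9), hi=8 ⇒ [5, 7, 8, 14, 21, 11, 6, 15, 4, 17]
5<14: swap(0,0), lo=1 mid=1 ⇒ [5, 7, 8, 14, 21, 11, 6, 15, 4, 17]
7<14: swap(1,1), lo=2 mid=2 ⇒ [5, 7, 8, 14, 21, 11, 6, 15, 4, 17]
8<14: swap(2,2), lo=3 mid=3 ⇒ [5, 7, 8, 14, 21, 11, 6, 15, 4, 17]
14=14: mid=4
21>14: swap(4,8), hi=7 ⇒ [5, 7, 8, 14, 4, 11, 6, 15, 21, 17]
4<14: swap(3,4), lo=4 mid=5 ⇒ [5, 7, 8, 4, 14, 11, 6, 15, 21, 17]
11<14: swap(4,5), lo=5 mid=6 ⇒ [5, 7, 8, 4, 11, 14, 6, 15, 21, 17]
6<14: swap(5,6), lo=6 mid=7 ⇒ [5, 7, 8, 4, 11, 6, 14, 15, 21, 17]
15>14: swap(7,7), hi=6 ⇒ [5, 7, 8, 4, 11, 6, 14, 15, 21, 17]
done. lo=6 hi=6; data=[5, 7, 8, 4, 11, 6, 14, 15, 21, 17]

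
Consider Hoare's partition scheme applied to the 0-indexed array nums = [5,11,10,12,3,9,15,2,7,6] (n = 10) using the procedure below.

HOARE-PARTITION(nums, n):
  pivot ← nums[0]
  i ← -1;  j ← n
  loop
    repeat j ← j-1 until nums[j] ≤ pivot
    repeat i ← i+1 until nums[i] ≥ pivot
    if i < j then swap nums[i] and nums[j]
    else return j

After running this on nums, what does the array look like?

pivot = nums[0] = 5; i = -1, j = 10
j→7 (nums[7]=2≤5), i→0 (nums[0]=5≥5); i<j, swap → [2,11,10,12,3,9,15,5,7,6]
j→4 (nums[4]=3≤5), i→1 (nums[1]=11≥5); i<j, swap → [2,3,10,12,11,9,15,5,7,6]
j→1, i→2; i≥j, return j=1. nums = [2,3,10,12,11,9,15,5,7,6]

[2,3,10,12,11,9,15,5,7,6]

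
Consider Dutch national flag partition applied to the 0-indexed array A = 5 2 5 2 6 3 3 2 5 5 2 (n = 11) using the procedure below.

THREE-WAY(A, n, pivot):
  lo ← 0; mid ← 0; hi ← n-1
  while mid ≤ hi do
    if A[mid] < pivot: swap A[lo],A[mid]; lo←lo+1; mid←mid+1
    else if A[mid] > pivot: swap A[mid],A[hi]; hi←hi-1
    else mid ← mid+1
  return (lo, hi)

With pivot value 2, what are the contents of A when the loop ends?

pivot = 2; lo=0, mid=0, hi=10
A[mid]=5>2: swap A[0],A[10]; hi=9 → 2 2 5 2 6 3 3 2 5 5 5
A[mid]=2=2: mid=1
A[mid]=2=2: mid=2
A[mid]=5>2: swap A[2],A[9]; hi=8 → 2 2 5 2 6 3 3 2 5 5 5
A[mid]=5>2: swap A[2],A[8]; hi=7 → 2 2 5 2 6 3 3 2 5 5 5
A[mid]=5>2: swap A[2],A[7]; hi=6 → 2 2 2 2 6 3 3 5 5 5 5
A[mid]=2=2: mid=3
A[mid]=2=2: mid=4
A[mid]=6>2: swap A[4],A[6]; hi=5 → 2 2 2 2 3 3 6 5 5 5 5
A[mid]=3>2: swap A[4],A[5]; hi=4 → 2 2 2 2 3 3 6 5 5 5 5
A[mid]=3>2: swap A[4],A[4]; hi=3 → 2 2 2 2 3 3 6 5 5 5 5
end: lo=0, hi=3; A = 2 2 2 2 3 3 6 5 5 5 5

2 2 2 2 3 3 6 5 5 5 5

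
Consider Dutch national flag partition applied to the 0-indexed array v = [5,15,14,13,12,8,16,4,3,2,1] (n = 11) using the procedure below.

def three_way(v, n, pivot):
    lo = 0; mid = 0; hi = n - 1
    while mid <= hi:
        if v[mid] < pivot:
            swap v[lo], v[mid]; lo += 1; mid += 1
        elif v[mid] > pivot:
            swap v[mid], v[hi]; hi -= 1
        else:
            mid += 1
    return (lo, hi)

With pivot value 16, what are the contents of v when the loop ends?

[5,15,14,13,12,8,4,3,2,1,16]

pivot = 16; lo=0, mid=0, hi=10
v[mid]=5<16: swap v[0],v[0]; lo=1,mid=1 → [5,15,14,13,12,8,16,4,3,2,1]
v[mid]=15<16: swap v[1],v[1]; lo=2,mid=2 → [5,15,14,13,12,8,16,4,3,2,1]
v[mid]=14<16: swap v[2],v[2]; lo=3,mid=3 → [5,15,14,13,12,8,16,4,3,2,1]
v[mid]=13<16: swap v[3],v[3]; lo=4,mid=4 → [5,15,14,13,12,8,16,4,3,2,1]
v[mid]=12<16: swap v[4],v[4]; lo=5,mid=5 → [5,15,14,13,12,8,16,4,3,2,1]
v[mid]=8<16: swap v[5],v[5]; lo=6,mid=6 → [5,15,14,13,12,8,16,4,3,2,1]
v[mid]=16=16: mid=7
v[mid]=4<16: swap v[6],v[7]; lo=7,mid=8 → [5,15,14,13,12,8,4,16,3,2,1]
v[mid]=3<16: swap v[7],v[8]; lo=8,mid=9 → [5,15,14,13,12,8,4,3,16,2,1]
v[mid]=2<16: swap v[8],v[9]; lo=9,mid=10 → [5,15,14,13,12,8,4,3,2,16,1]
v[mid]=1<16: swap v[9],v[10]; lo=10,mid=11 → [5,15,14,13,12,8,4,3,2,1,16]
end: lo=10, hi=10; v = [5,15,14,13,12,8,4,3,2,1,16]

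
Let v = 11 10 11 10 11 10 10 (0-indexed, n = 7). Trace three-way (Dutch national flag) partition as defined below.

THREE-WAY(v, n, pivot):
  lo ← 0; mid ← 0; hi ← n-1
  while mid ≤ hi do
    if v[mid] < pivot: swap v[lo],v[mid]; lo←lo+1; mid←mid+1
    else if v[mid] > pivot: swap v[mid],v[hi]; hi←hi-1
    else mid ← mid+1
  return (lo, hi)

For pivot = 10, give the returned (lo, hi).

(0, 3)

lo=0 mid=0 hi=6
11>10: swap(0,6), hi=5 ⇒ 10 10 11 10 11 10 11
10=10: mid=1
10=10: mid=2
11>10: swap(2,5), hi=4 ⇒ 10 10 10 10 11 11 11
10=10: mid=3
10=10: mid=4
11>10: swap(4,4), hi=3 ⇒ 10 10 10 10 11 11 11
done. lo=0 hi=3; v=10 10 10 10 11 11 11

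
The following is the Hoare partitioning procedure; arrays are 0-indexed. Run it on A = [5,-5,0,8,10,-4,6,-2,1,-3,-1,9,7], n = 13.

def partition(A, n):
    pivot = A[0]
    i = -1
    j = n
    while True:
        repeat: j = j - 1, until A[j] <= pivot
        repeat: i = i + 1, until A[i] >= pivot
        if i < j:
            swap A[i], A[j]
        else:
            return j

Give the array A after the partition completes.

pivot = A[0] = 5; i = -1, j = 13
j→10 (A[10]=-1≤5), i→0 (A[0]=5≥5); i<j, swap → [-1,-5,0,8,10,-4,6,-2,1,-3,5,9,7]
j→9 (A[9]=-3≤5), i→3 (A[3]=8≥5); i<j, swap → [-1,-5,0,-3,10,-4,6,-2,1,8,5,9,7]
j→8 (A[8]=1≤5), i→4 (A[4]=10≥5); i<j, swap → [-1,-5,0,-3,1,-4,6,-2,10,8,5,9,7]
j→7 (A[7]=-2≤5), i→6 (A[6]=6≥5); i<j, swap → [-1,-5,0,-3,1,-4,-2,6,10,8,5,9,7]
j→6, i→7; i≥j, return j=6. A = [-1,-5,0,-3,1,-4,-2,6,10,8,5,9,7]

[-1,-5,0,-3,1,-4,-2,6,10,8,5,9,7]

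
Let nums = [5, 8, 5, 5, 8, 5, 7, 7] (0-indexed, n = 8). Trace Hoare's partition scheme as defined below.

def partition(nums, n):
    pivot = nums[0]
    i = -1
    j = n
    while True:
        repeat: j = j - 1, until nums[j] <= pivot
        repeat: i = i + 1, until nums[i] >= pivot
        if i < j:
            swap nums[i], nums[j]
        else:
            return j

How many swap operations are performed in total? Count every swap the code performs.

2

pivot = nums[0] = 5; i = -1, j = 8
j→5 (nums[5]=5≤5), i→0 (nums[0]=5≥5); i<j, swap → [5, 8, 5, 5, 8, 5, 7, 7]
j→3 (nums[3]=5≤5), i→1 (nums[1]=8≥5); i<j, swap → [5, 5, 5, 8, 8, 5, 7, 7]
j→2, i→2; i≥j, return j=2. nums = [5, 5, 5, 8, 8, 5, 7, 7]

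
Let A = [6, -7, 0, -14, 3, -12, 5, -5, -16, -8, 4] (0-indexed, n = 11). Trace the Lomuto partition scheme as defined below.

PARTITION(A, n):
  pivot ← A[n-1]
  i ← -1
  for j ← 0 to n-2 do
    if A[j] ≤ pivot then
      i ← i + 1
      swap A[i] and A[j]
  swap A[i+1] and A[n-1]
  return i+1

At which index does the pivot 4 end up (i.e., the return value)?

8

pivot=4, i=-1
j=0: 6>4, skip
j=1: -7≤4, i=0, swap(0,1) ⇒ [-7, 6, 0, -14, 3, -12, 5, -5, -16, -8, 4]
j=2: 0≤4, i=1, swap(1,2) ⇒ [-7, 0, 6, -14, 3, -12, 5, -5, -16, -8, 4]
j=3: -14≤4, i=2, swap(2,3) ⇒ [-7, 0, -14, 6, 3, -12, 5, -5, -16, -8, 4]
j=4: 3≤4, i=3, swap(3,4) ⇒ [-7, 0, -14, 3, 6, -12, 5, -5, -16, -8, 4]
j=5: -12≤4, i=4, swap(4,5) ⇒ [-7, 0, -14, 3, -12, 6, 5, -5, -16, -8, 4]
j=6: 5>4, skip
j=7: -5≤4, i=5, swap(5,7) ⇒ [-7, 0, -14, 3, -12, -5, 5, 6, -16, -8, 4]
j=8: -16≤4, i=6, swap(6,8) ⇒ [-7, 0, -14, 3, -12, -5, -16, 6, 5, -8, 4]
j=9: -8≤4, i=7, swap(7,9) ⇒ [-7, 0, -14, 3, -12, -5, -16, -8, 5, 6, 4]
swap(8,10) ⇒ [-7, 0, -14, 3, -12, -5, -16, -8, 4, 6, 5]; return 8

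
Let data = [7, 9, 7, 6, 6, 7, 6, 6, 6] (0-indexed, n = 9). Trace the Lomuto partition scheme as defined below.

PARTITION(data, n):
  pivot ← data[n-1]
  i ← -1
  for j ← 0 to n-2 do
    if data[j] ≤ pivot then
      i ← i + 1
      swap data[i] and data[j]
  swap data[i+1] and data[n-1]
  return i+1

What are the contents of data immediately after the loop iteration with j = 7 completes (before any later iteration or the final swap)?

[6, 6, 6, 6, 9, 7, 7, 7, 6]

pivot = data[8] = 6; i = -1
j=0: data[0]=7 > 6 → no swap
j=1: data[1]=9 > 6 → no swap
j=2: data[2]=7 > 6 → no swap
j=3: data[3]=6 ≤ 6 → i=0, swap data[0],data[3] → [6, 9, 7, 7, 6, 7, 6, 6, 6]
j=4: data[4]=6 ≤ 6 → i=1, swap data[1],data[4] → [6, 6, 7, 7, 9, 7, 6, 6, 6]
j=5: data[5]=7 > 6 → no swap
j=6: data[6]=6 ≤ 6 → i=2, swap data[2],data[6] → [6, 6, 6, 7, 9, 7, 7, 6, 6]
j=7: data[7]=6 ≤ 6 → i=3, swap data[3],data[7] → [6, 6, 6, 6, 9, 7, 7, 7, 6]
(after j=7) data = [6, 6, 6, 6, 9, 7, 7, 7, 6]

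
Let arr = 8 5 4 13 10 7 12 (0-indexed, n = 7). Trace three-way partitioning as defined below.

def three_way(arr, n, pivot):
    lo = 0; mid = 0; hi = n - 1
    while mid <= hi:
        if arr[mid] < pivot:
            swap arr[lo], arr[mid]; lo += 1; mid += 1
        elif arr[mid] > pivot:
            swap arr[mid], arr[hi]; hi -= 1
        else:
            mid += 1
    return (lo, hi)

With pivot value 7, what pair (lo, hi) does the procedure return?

lo=0 mid=0 hi=6
8>7: swap(0,6), hi=5 ⇒ 12 5 4 13 10 7 8
12>7: swap(0,5), hi=4 ⇒ 7 5 4 13 10 12 8
7=7: mid=1
5<7: swap(0,1), lo=1 mid=2 ⇒ 5 7 4 13 10 12 8
4<7: swap(1,2), lo=2 mid=3 ⇒ 5 4 7 13 10 12 8
13>7: swap(3,4), hi=3 ⇒ 5 4 7 10 13 12 8
10>7: swap(3,3), hi=2 ⇒ 5 4 7 10 13 12 8
done. lo=2 hi=2; arr=5 4 7 10 13 12 8

(2, 2)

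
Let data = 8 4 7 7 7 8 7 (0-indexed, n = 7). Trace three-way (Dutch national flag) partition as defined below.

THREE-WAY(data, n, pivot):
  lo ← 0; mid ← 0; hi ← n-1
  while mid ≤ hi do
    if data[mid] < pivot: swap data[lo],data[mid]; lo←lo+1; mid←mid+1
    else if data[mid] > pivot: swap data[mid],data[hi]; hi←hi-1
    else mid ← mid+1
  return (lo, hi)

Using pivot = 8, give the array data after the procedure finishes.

lo=0 mid=0 hi=6
8=8: mid=1
4<8: swap(0,1), lo=1 mid=2 ⇒ 4 8 7 7 7 8 7
7<8: swap(1,2), lo=2 mid=3 ⇒ 4 7 8 7 7 8 7
7<8: swap(2,3), lo=3 mid=4 ⇒ 4 7 7 8 7 8 7
7<8: swap(3,4), lo=4 mid=5 ⇒ 4 7 7 7 8 8 7
8=8: mid=6
7<8: swap(4,6), lo=5 mid=7 ⇒ 4 7 7 7 7 8 8
done. lo=5 hi=6; data=4 7 7 7 7 8 8

4 7 7 7 7 8 8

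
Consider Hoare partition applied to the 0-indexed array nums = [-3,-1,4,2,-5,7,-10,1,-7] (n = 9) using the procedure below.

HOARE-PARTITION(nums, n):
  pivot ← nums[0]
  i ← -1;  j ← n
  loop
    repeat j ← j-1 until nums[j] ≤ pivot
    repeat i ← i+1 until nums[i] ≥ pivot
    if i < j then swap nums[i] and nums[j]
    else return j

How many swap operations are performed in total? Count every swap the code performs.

pivot = nums[0] = -3; i = -1, j = 9
j→8 (nums[8]=-7≤-3), i→0 (nums[0]=-3≥-3); i<j, swap → [-7,-1,4,2,-5,7,-10,1,-3]
j→6 (nums[6]=-10≤-3), i→1 (nums[1]=-1≥-3); i<j, swap → [-7,-10,4,2,-5,7,-1,1,-3]
j→4 (nums[4]=-5≤-3), i→2 (nums[2]=4≥-3); i<j, swap → [-7,-10,-5,2,4,7,-1,1,-3]
j→2, i→3; i≥j, return j=2. nums = [-7,-10,-5,2,4,7,-1,1,-3]

3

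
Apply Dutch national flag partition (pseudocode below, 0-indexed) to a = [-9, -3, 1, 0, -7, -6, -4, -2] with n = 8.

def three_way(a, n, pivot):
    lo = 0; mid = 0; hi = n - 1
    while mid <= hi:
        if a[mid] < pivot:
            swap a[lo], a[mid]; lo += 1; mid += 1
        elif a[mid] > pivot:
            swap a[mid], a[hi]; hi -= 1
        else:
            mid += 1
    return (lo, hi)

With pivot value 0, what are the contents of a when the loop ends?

[-9, -3, -2, -7, -6, -4, 0, 1]

pivot = 0; lo=0, mid=0, hi=7
a[mid]=-9<0: swap a[0],a[0]; lo=1,mid=1 → [-9, -3, 1, 0, -7, -6, -4, -2]
a[mid]=-3<0: swap a[1],a[1]; lo=2,mid=2 → [-9, -3, 1, 0, -7, -6, -4, -2]
a[mid]=1>0: swap a[2],a[7]; hi=6 → [-9, -3, -2, 0, -7, -6, -4, 1]
a[mid]=-2<0: swap a[2],a[2]; lo=3,mid=3 → [-9, -3, -2, 0, -7, -6, -4, 1]
a[mid]=0=0: mid=4
a[mid]=-7<0: swap a[3],a[4]; lo=4,mid=5 → [-9, -3, -2, -7, 0, -6, -4, 1]
a[mid]=-6<0: swap a[4],a[5]; lo=5,mid=6 → [-9, -3, -2, -7, -6, 0, -4, 1]
a[mid]=-4<0: swap a[5],a[6]; lo=6,mid=7 → [-9, -3, -2, -7, -6, -4, 0, 1]
end: lo=6, hi=6; a = [-9, -3, -2, -7, -6, -4, 0, 1]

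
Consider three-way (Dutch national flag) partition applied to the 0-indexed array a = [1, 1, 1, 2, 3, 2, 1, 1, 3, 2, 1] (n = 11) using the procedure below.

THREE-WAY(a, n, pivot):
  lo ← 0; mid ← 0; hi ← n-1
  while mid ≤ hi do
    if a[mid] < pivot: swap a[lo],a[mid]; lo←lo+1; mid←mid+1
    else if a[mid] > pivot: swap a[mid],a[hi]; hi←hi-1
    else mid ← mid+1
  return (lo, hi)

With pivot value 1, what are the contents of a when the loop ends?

[1, 1, 1, 1, 1, 1, 2, 3, 2, 3, 2]

pivot = 1; lo=0, mid=0, hi=10
a[mid]=1=1: mid=1
a[mid]=1=1: mid=2
a[mid]=1=1: mid=3
a[mid]=2>1: swap a[3],a[10]; hi=9 → [1, 1, 1, 1, 3, 2, 1, 1, 3, 2, 2]
a[mid]=1=1: mid=4
a[mid]=3>1: swap a[4],a[9]; hi=8 → [1, 1, 1, 1, 2, 2, 1, 1, 3, 3, 2]
a[mid]=2>1: swap a[4],a[8]; hi=7 → [1, 1, 1, 1, 3, 2, 1, 1, 2, 3, 2]
a[mid]=3>1: swap a[4],a[7]; hi=6 → [1, 1, 1, 1, 1, 2, 1, 3, 2, 3, 2]
a[mid]=1=1: mid=5
a[mid]=2>1: swap a[5],a[6]; hi=5 → [1, 1, 1, 1, 1, 1, 2, 3, 2, 3, 2]
a[mid]=1=1: mid=6
end: lo=0, hi=5; a = [1, 1, 1, 1, 1, 1, 2, 3, 2, 3, 2]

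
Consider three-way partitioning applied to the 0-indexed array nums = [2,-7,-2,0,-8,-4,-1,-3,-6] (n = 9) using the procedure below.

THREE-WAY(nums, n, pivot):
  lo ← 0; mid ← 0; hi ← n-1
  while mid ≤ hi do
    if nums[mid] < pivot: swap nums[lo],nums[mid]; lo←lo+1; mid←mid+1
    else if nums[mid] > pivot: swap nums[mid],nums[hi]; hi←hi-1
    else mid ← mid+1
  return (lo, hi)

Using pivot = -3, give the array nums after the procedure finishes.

[-6,-7,-4,-8,-3,-1,0,-2,2]

lo=0 mid=0 hi=8
2>-3: swap(0,8), hi=7 ⇒ [-6,-7,-2,0,-8,-4,-1,-3,2]
-6<-3: swap(0,0), lo=1 mid=1 ⇒ [-6,-7,-2,0,-8,-4,-1,-3,2]
-7<-3: swap(1,1), lo=2 mid=2 ⇒ [-6,-7,-2,0,-8,-4,-1,-3,2]
-2>-3: swap(2,7), hi=6 ⇒ [-6,-7,-3,0,-8,-4,-1,-2,2]
-3=-3: mid=3
0>-3: swap(3,6), hi=5 ⇒ [-6,-7,-3,-1,-8,-4,0,-2,2]
-1>-3: swap(3,5), hi=4 ⇒ [-6,-7,-3,-4,-8,-1,0,-2,2]
-4<-3: swap(2,3), lo=3 mid=4 ⇒ [-6,-7,-4,-3,-8,-1,0,-2,2]
-8<-3: swap(3,4), lo=4 mid=5 ⇒ [-6,-7,-4,-8,-3,-1,0,-2,2]
done. lo=4 hi=4; nums=[-6,-7,-4,-8,-3,-1,0,-2,2]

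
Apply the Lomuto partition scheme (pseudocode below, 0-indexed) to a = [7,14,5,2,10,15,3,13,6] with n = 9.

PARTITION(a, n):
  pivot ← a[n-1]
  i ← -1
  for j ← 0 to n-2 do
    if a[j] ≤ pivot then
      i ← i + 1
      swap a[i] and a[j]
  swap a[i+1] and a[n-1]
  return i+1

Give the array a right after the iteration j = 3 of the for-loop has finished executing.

pivot=6, i=-1
j=0: 7>6, skip
j=1: 14>6, skip
j=2: 5≤6, i=0, swap(0,2) ⇒ [5,14,7,2,10,15,3,13,6]
j=3: 2≤6, i=1, swap(1,3) ⇒ [5,2,7,14,10,15,3,13,6]
(after j=3) a = [5,2,7,14,10,15,3,13,6]

[5,2,7,14,10,15,3,13,6]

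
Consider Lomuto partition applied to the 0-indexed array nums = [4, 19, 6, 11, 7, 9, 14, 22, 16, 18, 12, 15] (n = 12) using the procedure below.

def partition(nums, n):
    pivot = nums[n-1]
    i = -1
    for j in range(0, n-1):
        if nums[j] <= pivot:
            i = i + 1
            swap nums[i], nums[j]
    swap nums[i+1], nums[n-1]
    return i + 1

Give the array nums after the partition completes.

pivot=15, i=-1
j=0: 4≤15, i=0, swap(0,0) ⇒ [4, 19, 6, 11, 7, 9, 14, 22, 16, 18, 12, 15]
j=1: 19>15, skip
j=2: 6≤15, i=1, swap(1,2) ⇒ [4, 6, 19, 11, 7, 9, 14, 22, 16, 18, 12, 15]
j=3: 11≤15, i=2, swap(2,3) ⇒ [4, 6, 11, 19, 7, 9, 14, 22, 16, 18, 12, 15]
j=4: 7≤15, i=3, swap(3,4) ⇒ [4, 6, 11, 7, 19, 9, 14, 22, 16, 18, 12, 15]
j=5: 9≤15, i=4, swap(4,5) ⇒ [4, 6, 11, 7, 9, 19, 14, 22, 16, 18, 12, 15]
j=6: 14≤15, i=5, swap(5,6) ⇒ [4, 6, 11, 7, 9, 14, 19, 22, 16, 18, 12, 15]
j=7: 22>15, skip
j=8: 16>15, skip
j=9: 18>15, skip
j=10: 12≤15, i=6, swap(6,10) ⇒ [4, 6, 11, 7, 9, 14, 12, 22, 16, 18, 19, 15]
swap(7,11) ⇒ [4, 6, 11, 7, 9, 14, 12, 15, 16, 18, 19, 22]; return 7

[4, 6, 11, 7, 9, 14, 12, 15, 16, 18, 19, 22]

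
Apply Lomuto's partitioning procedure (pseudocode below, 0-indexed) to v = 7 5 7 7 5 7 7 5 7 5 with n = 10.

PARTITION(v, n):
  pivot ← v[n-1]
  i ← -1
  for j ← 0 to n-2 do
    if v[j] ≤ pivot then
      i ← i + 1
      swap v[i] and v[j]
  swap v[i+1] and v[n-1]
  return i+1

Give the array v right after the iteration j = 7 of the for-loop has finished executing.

5 5 5 7 7 7 7 7 7 5

pivot = v[9] = 5; i = -1
j=0: v[0]=7 > 5 → no swap
j=1: v[1]=5 ≤ 5 → i=0, swap v[0],v[1] → 5 7 7 7 5 7 7 5 7 5
j=2: v[2]=7 > 5 → no swap
j=3: v[3]=7 > 5 → no swap
j=4: v[4]=5 ≤ 5 → i=1, swap v[1],v[4] → 5 5 7 7 7 7 7 5 7 5
j=5: v[5]=7 > 5 → no swap
j=6: v[6]=7 > 5 → no swap
j=7: v[7]=5 ≤ 5 → i=2, swap v[2],v[7] → 5 5 5 7 7 7 7 7 7 5
(after j=7) v = 5 5 5 7 7 7 7 7 7 5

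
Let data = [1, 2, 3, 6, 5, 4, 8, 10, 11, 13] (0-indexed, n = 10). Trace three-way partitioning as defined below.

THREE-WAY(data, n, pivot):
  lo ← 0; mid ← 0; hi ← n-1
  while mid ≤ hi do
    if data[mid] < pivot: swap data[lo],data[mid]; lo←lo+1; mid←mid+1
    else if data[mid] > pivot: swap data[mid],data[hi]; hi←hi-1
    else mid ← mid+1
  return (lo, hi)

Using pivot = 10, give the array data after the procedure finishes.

lo=0 mid=0 hi=9
1<10: swap(0,0), lo=1 mid=1 ⇒ [1, 2, 3, 6, 5, 4, 8, 10, 11, 13]
2<10: swap(1,1), lo=2 mid=2 ⇒ [1, 2, 3, 6, 5, 4, 8, 10, 11, 13]
3<10: swap(2,2), lo=3 mid=3 ⇒ [1, 2, 3, 6, 5, 4, 8, 10, 11, 13]
6<10: swap(3,3), lo=4 mid=4 ⇒ [1, 2, 3, 6, 5, 4, 8, 10, 11, 13]
5<10: swap(4,4), lo=5 mid=5 ⇒ [1, 2, 3, 6, 5, 4, 8, 10, 11, 13]
4<10: swap(5,5), lo=6 mid=6 ⇒ [1, 2, 3, 6, 5, 4, 8, 10, 11, 13]
8<10: swap(6,6), lo=7 mid=7 ⇒ [1, 2, 3, 6, 5, 4, 8, 10, 11, 13]
10=10: mid=8
11>10: swap(8,9), hi=8 ⇒ [1, 2, 3, 6, 5, 4, 8, 10, 13, 11]
13>10: swap(8,8), hi=7 ⇒ [1, 2, 3, 6, 5, 4, 8, 10, 13, 11]
done. lo=7 hi=7; data=[1, 2, 3, 6, 5, 4, 8, 10, 13, 11]

[1, 2, 3, 6, 5, 4, 8, 10, 13, 11]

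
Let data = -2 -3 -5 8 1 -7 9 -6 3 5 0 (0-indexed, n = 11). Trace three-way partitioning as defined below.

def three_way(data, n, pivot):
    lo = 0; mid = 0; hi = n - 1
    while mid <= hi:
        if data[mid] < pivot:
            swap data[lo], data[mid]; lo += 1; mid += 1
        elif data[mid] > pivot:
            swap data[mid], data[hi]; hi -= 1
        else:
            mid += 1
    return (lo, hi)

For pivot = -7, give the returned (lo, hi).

(0, 0)

pivot = -7; lo=0, mid=0, hi=10
data[mid]=-2>-7: swap data[0],data[10]; hi=9 → 0 -3 -5 8 1 -7 9 -6 3 5 -2
data[mid]=0>-7: swap data[0],data[9]; hi=8 → 5 -3 -5 8 1 -7 9 -6 3 0 -2
data[mid]=5>-7: swap data[0],data[8]; hi=7 → 3 -3 -5 8 1 -7 9 -6 5 0 -2
data[mid]=3>-7: swap data[0],data[7]; hi=6 → -6 -3 -5 8 1 -7 9 3 5 0 -2
data[mid]=-6>-7: swap data[0],data[6]; hi=5 → 9 -3 -5 8 1 -7 -6 3 5 0 -2
data[mid]=9>-7: swap data[0],data[5]; hi=4 → -7 -3 -5 8 1 9 -6 3 5 0 -2
data[mid]=-7=-7: mid=1
data[mid]=-3>-7: swap data[1],data[4]; hi=3 → -7 1 -5 8 -3 9 -6 3 5 0 -2
data[mid]=1>-7: swap data[1],data[3]; hi=2 → -7 8 -5 1 -3 9 -6 3 5 0 -2
data[mid]=8>-7: swap data[1],data[2]; hi=1 → -7 -5 8 1 -3 9 -6 3 5 0 -2
data[mid]=-5>-7: swap data[1],data[1]; hi=0 → -7 -5 8 1 -3 9 -6 3 5 0 -2
end: lo=0, hi=0; data = -7 -5 8 1 -3 9 -6 3 5 0 -2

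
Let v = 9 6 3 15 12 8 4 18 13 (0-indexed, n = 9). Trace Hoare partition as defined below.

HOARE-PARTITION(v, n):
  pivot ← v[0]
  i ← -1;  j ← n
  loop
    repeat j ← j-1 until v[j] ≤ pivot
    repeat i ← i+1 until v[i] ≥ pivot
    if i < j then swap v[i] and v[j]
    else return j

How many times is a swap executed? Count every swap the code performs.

2

pivot = v[0] = 9; i = -1, j = 9
j→6 (v[6]=4≤9), i→0 (v[0]=9≥9); i<j, swap → 4 6 3 15 12 8 9 18 13
j→5 (v[5]=8≤9), i→3 (v[3]=15≥9); i<j, swap → 4 6 3 8 12 15 9 18 13
j→3, i→4; i≥j, return j=3. v = 4 6 3 8 12 15 9 18 13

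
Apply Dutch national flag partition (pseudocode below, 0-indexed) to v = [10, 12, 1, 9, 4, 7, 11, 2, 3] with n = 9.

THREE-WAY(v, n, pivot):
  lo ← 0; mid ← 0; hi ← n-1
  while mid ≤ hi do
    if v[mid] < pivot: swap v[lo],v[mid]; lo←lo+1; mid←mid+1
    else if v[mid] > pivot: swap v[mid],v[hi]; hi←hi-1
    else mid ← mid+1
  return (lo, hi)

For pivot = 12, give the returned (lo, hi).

pivot = 12; lo=0, mid=0, hi=8
v[mid]=10<12: swap v[0],v[0]; lo=1,mid=1 → [10, 12, 1, 9, 4, 7, 11, 2, 3]
v[mid]=12=12: mid=2
v[mid]=1<12: swap v[1],v[2]; lo=2,mid=3 → [10, 1, 12, 9, 4, 7, 11, 2, 3]
v[mid]=9<12: swap v[2],v[3]; lo=3,mid=4 → [10, 1, 9, 12, 4, 7, 11, 2, 3]
v[mid]=4<12: swap v[3],v[4]; lo=4,mid=5 → [10, 1, 9, 4, 12, 7, 11, 2, 3]
v[mid]=7<12: swap v[4],v[5]; lo=5,mid=6 → [10, 1, 9, 4, 7, 12, 11, 2, 3]
v[mid]=11<12: swap v[5],v[6]; lo=6,mid=7 → [10, 1, 9, 4, 7, 11, 12, 2, 3]
v[mid]=2<12: swap v[6],v[7]; lo=7,mid=8 → [10, 1, 9, 4, 7, 11, 2, 12, 3]
v[mid]=3<12: swap v[7],v[8]; lo=8,mid=9 → [10, 1, 9, 4, 7, 11, 2, 3, 12]
end: lo=8, hi=8; v = [10, 1, 9, 4, 7, 11, 2, 3, 12]

(8, 8)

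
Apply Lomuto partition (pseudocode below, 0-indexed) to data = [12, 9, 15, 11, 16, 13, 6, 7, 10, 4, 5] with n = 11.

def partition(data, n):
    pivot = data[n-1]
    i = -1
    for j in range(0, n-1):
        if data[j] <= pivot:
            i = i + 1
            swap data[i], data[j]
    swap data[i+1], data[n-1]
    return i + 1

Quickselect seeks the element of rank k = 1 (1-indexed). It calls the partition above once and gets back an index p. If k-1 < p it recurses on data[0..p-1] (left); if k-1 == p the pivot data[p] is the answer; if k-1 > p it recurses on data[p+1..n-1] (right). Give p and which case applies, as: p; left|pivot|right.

1; left

pivot=5, i=-1
j=0: 12>5, skip
j=1: 9>5, skip
j=2: 15>5, skip
j=3: 11>5, skip
j=4: 16>5, skip
j=5: 13>5, skip
j=6: 6>5, skip
j=7: 7>5, skip
j=8: 10>5, skip
j=9: 4≤5, i=0, swap(0,9) ⇒ [4, 9, 15, 11, 16, 13, 6, 7, 10, 12, 5]
swap(1,10) ⇒ [4, 5, 15, 11, 16, 13, 6, 7, 10, 12, 9]; return 1
p = 1; k-1 = 0 < 1 ⇒ left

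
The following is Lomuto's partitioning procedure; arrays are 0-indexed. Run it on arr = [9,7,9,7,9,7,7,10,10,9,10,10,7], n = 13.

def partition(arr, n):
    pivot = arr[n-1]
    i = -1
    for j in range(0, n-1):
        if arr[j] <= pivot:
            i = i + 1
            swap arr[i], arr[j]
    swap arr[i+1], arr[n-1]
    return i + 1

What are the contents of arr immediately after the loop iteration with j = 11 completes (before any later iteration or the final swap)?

[7,7,7,7,9,9,9,10,10,9,10,10,7]

pivot = arr[12] = 7; i = -1
j=0: arr[0]=9 > 7 → no swap
j=1: arr[1]=7 ≤ 7 → i=0, swap arr[0],arr[1] → [7,9,9,7,9,7,7,10,10,9,10,10,7]
j=2: arr[2]=9 > 7 → no swap
j=3: arr[3]=7 ≤ 7 → i=1, swap arr[1],arr[3] → [7,7,9,9,9,7,7,10,10,9,10,10,7]
j=4: arr[4]=9 > 7 → no swap
j=5: arr[5]=7 ≤ 7 → i=2, swap arr[2],arr[5] → [7,7,7,9,9,9,7,10,10,9,10,10,7]
j=6: arr[6]=7 ≤ 7 → i=3, swap arr[3],arr[6] → [7,7,7,7,9,9,9,10,10,9,10,10,7]
j=7: arr[7]=10 > 7 → no swap
j=8: arr[8]=10 > 7 → no swap
j=9: arr[9]=9 > 7 → no swap
j=10: arr[10]=10 > 7 → no swap
j=11: arr[11]=10 > 7 → no swap
(after j=11) arr = [7,7,7,7,9,9,9,10,10,9,10,10,7]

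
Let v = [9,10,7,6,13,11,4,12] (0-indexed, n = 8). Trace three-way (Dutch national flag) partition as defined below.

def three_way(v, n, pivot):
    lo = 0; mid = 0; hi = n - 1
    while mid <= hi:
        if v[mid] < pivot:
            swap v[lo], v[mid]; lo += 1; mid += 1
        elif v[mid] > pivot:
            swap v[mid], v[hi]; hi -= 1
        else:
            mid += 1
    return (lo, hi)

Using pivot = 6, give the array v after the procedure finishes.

[4,6,7,13,11,10,12,9]

pivot = 6; lo=0, mid=0, hi=7
v[mid]=9>6: swap v[0],v[7]; hi=6 → [12,10,7,6,13,11,4,9]
v[mid]=12>6: swap v[0],v[6]; hi=5 → [4,10,7,6,13,11,12,9]
v[mid]=4<6: swap v[0],v[0]; lo=1,mid=1 → [4,10,7,6,13,11,12,9]
v[mid]=10>6: swap v[1],v[5]; hi=4 → [4,11,7,6,13,10,12,9]
v[mid]=11>6: swap v[1],v[4]; hi=3 → [4,13,7,6,11,10,12,9]
v[mid]=13>6: swap v[1],v[3]; hi=2 → [4,6,7,13,11,10,12,9]
v[mid]=6=6: mid=2
v[mid]=7>6: swap v[2],v[2]; hi=1 → [4,6,7,13,11,10,12,9]
end: lo=1, hi=1; v = [4,6,7,13,11,10,12,9]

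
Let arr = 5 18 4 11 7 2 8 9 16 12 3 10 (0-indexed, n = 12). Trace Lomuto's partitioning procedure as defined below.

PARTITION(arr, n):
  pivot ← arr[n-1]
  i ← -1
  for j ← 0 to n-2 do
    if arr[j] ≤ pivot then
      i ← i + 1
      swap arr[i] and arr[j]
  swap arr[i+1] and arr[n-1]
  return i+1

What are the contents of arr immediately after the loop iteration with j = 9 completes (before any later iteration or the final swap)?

pivot=10, i=-1
j=0: 5≤10, i=0, swap(0,0) ⇒ 5 18 4 11 7 2 8 9 16 12 3 10
j=1: 18>10, skip
j=2: 4≤10, i=1, swap(1,2) ⇒ 5 4 18 11 7 2 8 9 16 12 3 10
j=3: 11>10, skip
j=4: 7≤10, i=2, swap(2,4) ⇒ 5 4 7 11 18 2 8 9 16 12 3 10
j=5: 2≤10, i=3, swap(3,5) ⇒ 5 4 7 2 18 11 8 9 16 12 3 10
j=6: 8≤10, i=4, swap(4,6) ⇒ 5 4 7 2 8 11 18 9 16 12 3 10
j=7: 9≤10, i=5, swap(5,7) ⇒ 5 4 7 2 8 9 18 11 16 12 3 10
j=8: 16>10, skip
j=9: 12>10, skip
(after j=9) arr = 5 4 7 2 8 9 18 11 16 12 3 10

5 4 7 2 8 9 18 11 16 12 3 10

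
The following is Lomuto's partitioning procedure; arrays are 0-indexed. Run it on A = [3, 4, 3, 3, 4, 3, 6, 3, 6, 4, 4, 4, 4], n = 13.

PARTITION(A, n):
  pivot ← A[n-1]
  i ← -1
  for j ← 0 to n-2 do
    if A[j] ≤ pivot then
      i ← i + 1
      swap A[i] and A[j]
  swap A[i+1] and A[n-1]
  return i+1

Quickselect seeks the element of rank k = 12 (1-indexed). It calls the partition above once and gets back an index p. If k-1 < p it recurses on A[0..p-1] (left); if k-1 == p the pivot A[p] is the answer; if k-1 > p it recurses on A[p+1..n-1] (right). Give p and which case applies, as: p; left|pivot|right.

10; right

pivot = A[12] = 4; i = -1
j=0: A[0]=3 ≤ 4 → i=0, swap A[0],A[0] (no change) → [3, 4, 3, 3, 4, 3, 6, 3, 6, 4, 4, 4, 4]
j=1: A[1]=4 ≤ 4 → i=1, swap A[1],A[1] (no change) → [3, 4, 3, 3, 4, 3, 6, 3, 6, 4, 4, 4, 4]
j=2: A[2]=3 ≤ 4 → i=2, swap A[2],A[2] (no change) → [3, 4, 3, 3, 4, 3, 6, 3, 6, 4, 4, 4, 4]
j=3: A[3]=3 ≤ 4 → i=3, swap A[3],A[3] (no change) → [3, 4, 3, 3, 4, 3, 6, 3, 6, 4, 4, 4, 4]
j=4: A[4]=4 ≤ 4 → i=4, swap A[4],A[4] (no change) → [3, 4, 3, 3, 4, 3, 6, 3, 6, 4, 4, 4, 4]
j=5: A[5]=3 ≤ 4 → i=5, swap A[5],A[5] (no change) → [3, 4, 3, 3, 4, 3, 6, 3, 6, 4, 4, 4, 4]
j=6: A[6]=6 > 4 → no swap
j=7: A[7]=3 ≤ 4 → i=6, swap A[6],A[7] → [3, 4, 3, 3, 4, 3, 3, 6, 6, 4, 4, 4, 4]
j=8: A[8]=6 > 4 → no swap
j=9: A[9]=4 ≤ 4 → i=7, swap A[7],A[9] → [3, 4, 3, 3, 4, 3, 3, 4, 6, 6, 4, 4, 4]
j=10: A[10]=4 ≤ 4 → i=8, swap A[8],A[10] → [3, 4, 3, 3, 4, 3, 3, 4, 4, 6, 6, 4, 4]
j=11: A[11]=4 ≤ 4 → i=9, swap A[9],A[11] → [3, 4, 3, 3, 4, 3, 3, 4, 4, 4, 6, 6, 4]
final swap A[10],A[12] → [3, 4, 3, 3, 4, 3, 3, 4, 4, 4, 4, 6, 6]; return 10
p = 10; k-1 = 11 > 10 ⇒ right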